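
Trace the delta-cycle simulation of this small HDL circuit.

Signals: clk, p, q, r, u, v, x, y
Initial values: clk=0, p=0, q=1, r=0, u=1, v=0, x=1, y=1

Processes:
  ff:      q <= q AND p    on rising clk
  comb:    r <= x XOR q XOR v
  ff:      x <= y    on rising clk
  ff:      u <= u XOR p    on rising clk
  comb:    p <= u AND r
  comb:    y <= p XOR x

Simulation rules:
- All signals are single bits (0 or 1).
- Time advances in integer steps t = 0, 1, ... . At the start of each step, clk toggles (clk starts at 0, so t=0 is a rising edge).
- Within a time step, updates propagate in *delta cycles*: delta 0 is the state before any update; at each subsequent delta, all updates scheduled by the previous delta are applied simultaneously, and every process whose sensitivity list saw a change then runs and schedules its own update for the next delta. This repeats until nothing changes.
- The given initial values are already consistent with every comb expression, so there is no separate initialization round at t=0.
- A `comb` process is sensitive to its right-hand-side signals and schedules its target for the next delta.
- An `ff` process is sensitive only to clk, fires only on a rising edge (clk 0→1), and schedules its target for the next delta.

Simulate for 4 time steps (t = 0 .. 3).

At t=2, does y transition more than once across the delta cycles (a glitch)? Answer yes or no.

t0.Δ0 y=1 v=0 r=0 clk=0 p=0 x=1 u=1 q=1
t0.Δ1 y=1 v=0 r=0 clk=1 p=0 x=1 u=1 q=1
t0.Δ2 y=1 v=0 r=0 clk=1 p=0 x=1 u=1 q=0
t0.Δ3 y=1 v=0 r=1 clk=1 p=0 x=1 u=1 q=0
t0.Δ4 y=1 v=0 r=1 clk=1 p=1 x=1 u=1 q=0
t0.Δ5 y=0 v=0 r=1 clk=1 p=1 x=1 u=1 q=0
t1.Δ0 y=0 v=0 r=1 clk=1 p=1 x=1 u=1 q=0
t1.Δ1 y=0 v=0 r=1 clk=0 p=1 x=1 u=1 q=0
t2.Δ0 y=0 v=0 r=1 clk=0 p=1 x=1 u=1 q=0
t2.Δ1 y=0 v=0 r=1 clk=1 p=1 x=1 u=1 q=0
t2.Δ2 y=0 v=0 r=1 clk=1 p=1 x=0 u=0 q=0
t2.Δ3 y=1 v=0 r=0 clk=1 p=0 x=0 u=0 q=0
t2.Δ4 y=0 v=0 r=0 clk=1 p=0 x=0 u=0 q=0
t3.Δ0 y=0 v=0 r=0 clk=1 p=0 x=0 u=0 q=0
t3.Δ1 y=0 v=0 r=0 clk=0 p=0 x=0 u=0 q=0

yes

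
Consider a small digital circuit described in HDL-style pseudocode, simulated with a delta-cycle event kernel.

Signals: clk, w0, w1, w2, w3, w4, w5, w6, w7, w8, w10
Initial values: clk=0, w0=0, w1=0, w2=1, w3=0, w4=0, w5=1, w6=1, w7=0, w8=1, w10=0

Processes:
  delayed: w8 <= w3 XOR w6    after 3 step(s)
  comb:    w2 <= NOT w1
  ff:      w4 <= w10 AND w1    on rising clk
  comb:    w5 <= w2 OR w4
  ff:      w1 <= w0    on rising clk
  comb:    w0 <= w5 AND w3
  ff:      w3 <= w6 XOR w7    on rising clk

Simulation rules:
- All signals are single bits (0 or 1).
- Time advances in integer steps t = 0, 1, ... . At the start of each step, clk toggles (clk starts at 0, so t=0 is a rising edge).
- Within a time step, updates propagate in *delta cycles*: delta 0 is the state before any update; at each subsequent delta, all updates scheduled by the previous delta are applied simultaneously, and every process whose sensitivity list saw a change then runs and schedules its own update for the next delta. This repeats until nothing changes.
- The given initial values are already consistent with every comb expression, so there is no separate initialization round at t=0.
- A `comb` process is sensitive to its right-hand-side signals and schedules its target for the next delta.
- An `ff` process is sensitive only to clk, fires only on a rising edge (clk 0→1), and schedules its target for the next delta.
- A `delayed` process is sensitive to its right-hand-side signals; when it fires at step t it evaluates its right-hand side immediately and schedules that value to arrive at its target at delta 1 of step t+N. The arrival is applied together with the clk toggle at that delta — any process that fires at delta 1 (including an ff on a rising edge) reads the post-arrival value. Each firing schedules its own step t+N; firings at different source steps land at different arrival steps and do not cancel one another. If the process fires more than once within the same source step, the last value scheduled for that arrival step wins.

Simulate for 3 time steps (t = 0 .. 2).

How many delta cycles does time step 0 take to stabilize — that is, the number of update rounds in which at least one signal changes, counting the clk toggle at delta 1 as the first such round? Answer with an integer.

3

t=0 Δ0: w1=0 w3=0 w8=1 w5=1 w6=1 w7=0 w0=0 w4=0 w2=1 w10=0 clk=0
  Δ1: clk:0→1
  Δ2: w3:0→1
  Δ3: w0:0→1
  (3Δ to stable)
t=1 Δ0: w1=0 w3=1 w8=1 w5=1 w6=1 w7=0 w0=1 w4=0 w2=1 w10=0 clk=1
  Δ1: clk:1→0
  (1Δ to stable)
t=2 Δ0: w1=0 w3=1 w8=1 w5=1 w6=1 w7=0 w0=1 w4=0 w2=1 w10=0 clk=0
  Δ1: clk:0→1
  Δ2: w1:0→1
  Δ3: w2:1→0
  Δ4: w5:1→0
  Δ5: w0:1→0
  (5Δ to stable)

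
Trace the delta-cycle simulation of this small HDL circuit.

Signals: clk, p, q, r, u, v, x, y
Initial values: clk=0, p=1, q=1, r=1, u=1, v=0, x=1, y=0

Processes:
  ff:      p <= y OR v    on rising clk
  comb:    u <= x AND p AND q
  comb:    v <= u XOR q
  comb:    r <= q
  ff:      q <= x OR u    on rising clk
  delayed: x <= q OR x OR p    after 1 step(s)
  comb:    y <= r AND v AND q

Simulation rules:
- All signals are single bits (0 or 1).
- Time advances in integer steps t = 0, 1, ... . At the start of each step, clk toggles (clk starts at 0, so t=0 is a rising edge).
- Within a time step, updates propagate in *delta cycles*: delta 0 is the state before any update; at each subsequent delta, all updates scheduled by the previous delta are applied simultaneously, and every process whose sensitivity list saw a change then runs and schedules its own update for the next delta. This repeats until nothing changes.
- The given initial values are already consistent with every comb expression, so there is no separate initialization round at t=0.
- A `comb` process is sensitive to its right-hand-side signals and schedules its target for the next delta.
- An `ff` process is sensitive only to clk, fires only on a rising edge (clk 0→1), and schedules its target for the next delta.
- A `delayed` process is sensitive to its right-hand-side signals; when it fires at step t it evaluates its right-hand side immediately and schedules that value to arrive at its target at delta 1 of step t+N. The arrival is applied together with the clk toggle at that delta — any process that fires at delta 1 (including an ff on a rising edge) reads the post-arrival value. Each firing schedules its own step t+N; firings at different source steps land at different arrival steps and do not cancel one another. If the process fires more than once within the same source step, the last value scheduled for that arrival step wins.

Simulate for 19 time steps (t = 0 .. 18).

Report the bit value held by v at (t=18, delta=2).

1

t0.Δ0 y=0 u=1 clk=0 r=1 q=1 v=0 p=1 x=1
t0.Δ1 y=0 u=1 clk=1 r=1 q=1 v=0 p=1 x=1
t0.Δ2 y=0 u=1 clk=1 r=1 q=1 v=0 p=0 x=1
t0.Δ3 y=0 u=0 clk=1 r=1 q=1 v=0 p=0 x=1
t0.Δ4 y=0 u=0 clk=1 r=1 q=1 v=1 p=0 x=1
t0.Δ5 y=1 u=0 clk=1 r=1 q=1 v=1 p=0 x=1
t1.Δ0 y=1 u=0 clk=1 r=1 q=1 v=1 p=0 x=1
t1.Δ1 y=1 u=0 clk=0 r=1 q=1 v=1 p=0 x=1
t2.Δ0 y=1 u=0 clk=0 r=1 q=1 v=1 p=0 x=1
t2.Δ1 y=1 u=0 clk=1 r=1 q=1 v=1 p=0 x=1
t2.Δ2 y=1 u=0 clk=1 r=1 q=1 v=1 p=1 x=1
t2.Δ3 y=1 u=1 clk=1 r=1 q=1 v=1 p=1 x=1
t2.Δ4 y=1 u=1 clk=1 r=1 q=1 v=0 p=1 x=1
t2.Δ5 y=0 u=1 clk=1 r=1 q=1 v=0 p=1 x=1
t3.Δ0 y=0 u=1 clk=1 r=1 q=1 v=0 p=1 x=1
t3.Δ1 y=0 u=1 clk=0 r=1 q=1 v=0 p=1 x=1
t4.Δ0 y=0 u=1 clk=0 r=1 q=1 v=0 p=1 x=1
t4.Δ1 y=0 u=1 clk=1 r=1 q=1 v=0 p=1 x=1
t4.Δ2 y=0 u=1 clk=1 r=1 q=1 v=0 p=0 x=1
t4.Δ3 y=0 u=0 clk=1 r=1 q=1 v=0 p=0 x=1
t4.Δ4 y=0 u=0 clk=1 r=1 q=1 v=1 p=0 x=1
t4.Δ5 y=1 u=0 clk=1 r=1 q=1 v=1 p=0 x=1
t5.Δ0 y=1 u=0 clk=1 r=1 q=1 v=1 p=0 x=1
t5.Δ1 y=1 u=0 clk=0 r=1 q=1 v=1 p=0 x=1
t6.Δ0 y=1 u=0 clk=0 r=1 q=1 v=1 p=0 x=1
t6.Δ1 y=1 u=0 clk=1 r=1 q=1 v=1 p=0 x=1
t6.Δ2 y=1 u=0 clk=1 r=1 q=1 v=1 p=1 x=1
t6.Δ3 y=1 u=1 clk=1 r=1 q=1 v=1 p=1 x=1
t6.Δ4 y=1 u=1 clk=1 r=1 q=1 v=0 p=1 x=1
t6.Δ5 y=0 u=1 clk=1 r=1 q=1 v=0 p=1 x=1
t7.Δ0 y=0 u=1 clk=1 r=1 q=1 v=0 p=1 x=1
t7.Δ1 y=0 u=1 clk=0 r=1 q=1 v=0 p=1 x=1
t8.Δ0 y=0 u=1 clk=0 r=1 q=1 v=0 p=1 x=1
t8.Δ1 y=0 u=1 clk=1 r=1 q=1 v=0 p=1 x=1
t8.Δ2 y=0 u=1 clk=1 r=1 q=1 v=0 p=0 x=1
t8.Δ3 y=0 u=0 clk=1 r=1 q=1 v=0 p=0 x=1
t8.Δ4 y=0 u=0 clk=1 r=1 q=1 v=1 p=0 x=1
t8.Δ5 y=1 u=0 clk=1 r=1 q=1 v=1 p=0 x=1
t9.Δ0 y=1 u=0 clk=1 r=1 q=1 v=1 p=0 x=1
t9.Δ1 y=1 u=0 clk=0 r=1 q=1 v=1 p=0 x=1
t10.Δ0 y=1 u=0 clk=0 r=1 q=1 v=1 p=0 x=1
t10.Δ1 y=1 u=0 clk=1 r=1 q=1 v=1 p=0 x=1
t10.Δ2 y=1 u=0 clk=1 r=1 q=1 v=1 p=1 x=1
t10.Δ3 y=1 u=1 clk=1 r=1 q=1 v=1 p=1 x=1
t10.Δ4 y=1 u=1 clk=1 r=1 q=1 v=0 p=1 x=1
t10.Δ5 y=0 u=1 clk=1 r=1 q=1 v=0 p=1 x=1
t11.Δ0 y=0 u=1 clk=1 r=1 q=1 v=0 p=1 x=1
t11.Δ1 y=0 u=1 clk=0 r=1 q=1 v=0 p=1 x=1
t12.Δ0 y=0 u=1 clk=0 r=1 q=1 v=0 p=1 x=1
t12.Δ1 y=0 u=1 clk=1 r=1 q=1 v=0 p=1 x=1
t12.Δ2 y=0 u=1 clk=1 r=1 q=1 v=0 p=0 x=1
t12.Δ3 y=0 u=0 clk=1 r=1 q=1 v=0 p=0 x=1
t12.Δ4 y=0 u=0 clk=1 r=1 q=1 v=1 p=0 x=1
t12.Δ5 y=1 u=0 clk=1 r=1 q=1 v=1 p=0 x=1
t13.Δ0 y=1 u=0 clk=1 r=1 q=1 v=1 p=0 x=1
t13.Δ1 y=1 u=0 clk=0 r=1 q=1 v=1 p=0 x=1
t14.Δ0 y=1 u=0 clk=0 r=1 q=1 v=1 p=0 x=1
t14.Δ1 y=1 u=0 clk=1 r=1 q=1 v=1 p=0 x=1
t14.Δ2 y=1 u=0 clk=1 r=1 q=1 v=1 p=1 x=1
t14.Δ3 y=1 u=1 clk=1 r=1 q=1 v=1 p=1 x=1
t14.Δ4 y=1 u=1 clk=1 r=1 q=1 v=0 p=1 x=1
t14.Δ5 y=0 u=1 clk=1 r=1 q=1 v=0 p=1 x=1
t15.Δ0 y=0 u=1 clk=1 r=1 q=1 v=0 p=1 x=1
t15.Δ1 y=0 u=1 clk=0 r=1 q=1 v=0 p=1 x=1
t16.Δ0 y=0 u=1 clk=0 r=1 q=1 v=0 p=1 x=1
t16.Δ1 y=0 u=1 clk=1 r=1 q=1 v=0 p=1 x=1
t16.Δ2 y=0 u=1 clk=1 r=1 q=1 v=0 p=0 x=1
t16.Δ3 y=0 u=0 clk=1 r=1 q=1 v=0 p=0 x=1
t16.Δ4 y=0 u=0 clk=1 r=1 q=1 v=1 p=0 x=1
t16.Δ5 y=1 u=0 clk=1 r=1 q=1 v=1 p=0 x=1
t17.Δ0 y=1 u=0 clk=1 r=1 q=1 v=1 p=0 x=1
t17.Δ1 y=1 u=0 clk=0 r=1 q=1 v=1 p=0 x=1
t18.Δ0 y=1 u=0 clk=0 r=1 q=1 v=1 p=0 x=1
t18.Δ1 y=1 u=0 clk=1 r=1 q=1 v=1 p=0 x=1
t18.Δ2 y=1 u=0 clk=1 r=1 q=1 v=1 p=1 x=1
t18.Δ3 y=1 u=1 clk=1 r=1 q=1 v=1 p=1 x=1
t18.Δ4 y=1 u=1 clk=1 r=1 q=1 v=0 p=1 x=1
t18.Δ5 y=0 u=1 clk=1 r=1 q=1 v=0 p=1 x=1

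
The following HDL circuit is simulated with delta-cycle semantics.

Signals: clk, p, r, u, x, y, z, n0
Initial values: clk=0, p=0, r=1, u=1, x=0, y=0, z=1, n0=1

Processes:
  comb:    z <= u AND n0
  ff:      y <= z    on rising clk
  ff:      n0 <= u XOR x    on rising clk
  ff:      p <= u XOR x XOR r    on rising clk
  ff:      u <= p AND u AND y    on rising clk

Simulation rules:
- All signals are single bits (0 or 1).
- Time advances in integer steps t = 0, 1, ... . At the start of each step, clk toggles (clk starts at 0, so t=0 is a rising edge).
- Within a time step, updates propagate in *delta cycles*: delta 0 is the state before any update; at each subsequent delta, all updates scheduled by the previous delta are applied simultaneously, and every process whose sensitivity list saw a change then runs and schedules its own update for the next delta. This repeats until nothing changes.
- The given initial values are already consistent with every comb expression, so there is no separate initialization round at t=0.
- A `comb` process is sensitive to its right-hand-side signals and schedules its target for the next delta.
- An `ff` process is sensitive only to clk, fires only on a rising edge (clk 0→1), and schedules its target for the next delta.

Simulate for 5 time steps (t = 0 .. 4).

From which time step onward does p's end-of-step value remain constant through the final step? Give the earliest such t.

t0.Δ0 r=1 z=1 clk=0 u=1 y=0 x=0 p=0 n0=1
t0.Δ1 r=1 z=1 clk=1 u=1 y=0 x=0 p=0 n0=1
t0.Δ2 r=1 z=1 clk=1 u=0 y=1 x=0 p=0 n0=1
t0.Δ3 r=1 z=0 clk=1 u=0 y=1 x=0 p=0 n0=1
t1.Δ0 r=1 z=0 clk=1 u=0 y=1 x=0 p=0 n0=1
t1.Δ1 r=1 z=0 clk=0 u=0 y=1 x=0 p=0 n0=1
t2.Δ0 r=1 z=0 clk=0 u=0 y=1 x=0 p=0 n0=1
t2.Δ1 r=1 z=0 clk=1 u=0 y=1 x=0 p=0 n0=1
t2.Δ2 r=1 z=0 clk=1 u=0 y=0 x=0 p=1 n0=0
t3.Δ0 r=1 z=0 clk=1 u=0 y=0 x=0 p=1 n0=0
t3.Δ1 r=1 z=0 clk=0 u=0 y=0 x=0 p=1 n0=0
t4.Δ0 r=1 z=0 clk=0 u=0 y=0 x=0 p=1 n0=0
t4.Δ1 r=1 z=0 clk=1 u=0 y=0 x=0 p=1 n0=0

2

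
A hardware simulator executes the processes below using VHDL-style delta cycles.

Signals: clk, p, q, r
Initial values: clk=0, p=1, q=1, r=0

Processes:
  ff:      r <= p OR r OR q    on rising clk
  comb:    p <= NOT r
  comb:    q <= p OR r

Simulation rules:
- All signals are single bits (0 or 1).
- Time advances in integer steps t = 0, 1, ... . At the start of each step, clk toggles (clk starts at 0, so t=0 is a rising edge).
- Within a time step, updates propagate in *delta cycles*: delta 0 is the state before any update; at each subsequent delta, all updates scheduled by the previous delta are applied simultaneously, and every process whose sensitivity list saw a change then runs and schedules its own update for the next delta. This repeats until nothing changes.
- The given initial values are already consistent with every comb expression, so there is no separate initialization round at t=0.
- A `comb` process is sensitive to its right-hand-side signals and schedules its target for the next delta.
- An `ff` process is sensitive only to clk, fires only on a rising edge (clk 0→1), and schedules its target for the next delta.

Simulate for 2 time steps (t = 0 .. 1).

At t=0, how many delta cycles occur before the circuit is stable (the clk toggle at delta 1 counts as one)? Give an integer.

3

[bits: q,r,clk,p]
t=0: Δ0=1001 Δ1=1011 Δ2=1111 Δ3=1110 | 3Δ
t=1: Δ0=1110 Δ1=1100 | 1Δ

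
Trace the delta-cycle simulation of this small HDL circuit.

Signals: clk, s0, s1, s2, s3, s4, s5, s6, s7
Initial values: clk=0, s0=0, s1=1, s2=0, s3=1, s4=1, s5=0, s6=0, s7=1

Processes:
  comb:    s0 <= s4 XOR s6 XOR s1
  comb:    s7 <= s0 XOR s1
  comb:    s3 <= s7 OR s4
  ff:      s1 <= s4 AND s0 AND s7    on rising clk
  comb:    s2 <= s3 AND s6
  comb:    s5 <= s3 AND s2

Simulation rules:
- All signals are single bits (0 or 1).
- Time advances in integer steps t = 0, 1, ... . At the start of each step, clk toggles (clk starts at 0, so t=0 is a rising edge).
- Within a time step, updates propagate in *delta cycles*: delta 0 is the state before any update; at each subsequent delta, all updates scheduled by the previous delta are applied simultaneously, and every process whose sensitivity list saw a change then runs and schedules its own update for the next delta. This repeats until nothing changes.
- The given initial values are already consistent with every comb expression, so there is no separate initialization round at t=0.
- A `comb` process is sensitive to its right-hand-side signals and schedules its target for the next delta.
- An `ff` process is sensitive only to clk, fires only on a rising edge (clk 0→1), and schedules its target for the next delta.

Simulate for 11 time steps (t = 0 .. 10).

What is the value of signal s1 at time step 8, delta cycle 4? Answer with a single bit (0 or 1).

t=0 Δ0: s2=0 s7=1 s1=1 s5=0 s6=0 s3=1 clk=0 s0=0 s4=1
  Δ1: clk:0→1
  Δ2: s1:1→0
  Δ3: s7:1→0, s0:0→1
  Δ4: s7:0→1
  (4Δ to stable)
t=1 Δ0: s2=0 s7=1 s1=0 s5=0 s6=0 s3=1 clk=1 s0=1 s4=1
  Δ1: clk:1→0
  (1Δ to stable)
t=2 Δ0: s2=0 s7=1 s1=0 s5=0 s6=0 s3=1 clk=0 s0=1 s4=1
  Δ1: clk:0→1
  Δ2: s1:0→1
  Δ3: s7:1→0, s0:1→0
  Δ4: s7:0→1
  (4Δ to stable)
t=3 Δ0: s2=0 s7=1 s1=1 s5=0 s6=0 s3=1 clk=1 s0=0 s4=1
  Δ1: clk:1→0
  (1Δ to stable)
t=4 Δ0: s2=0 s7=1 s1=1 s5=0 s6=0 s3=1 clk=0 s0=0 s4=1
  Δ1: clk:0→1
  Δ2: s1:1→0
  Δ3: s7:1→0, s0:0→1
  Δ4: s7:0→1
  (4Δ to stable)
t=5 Δ0: s2=0 s7=1 s1=0 s5=0 s6=0 s3=1 clk=1 s0=1 s4=1
  Δ1: clk:1→0
  (1Δ to stable)
t=6 Δ0: s2=0 s7=1 s1=0 s5=0 s6=0 s3=1 clk=0 s0=1 s4=1
  Δ1: clk:0→1
  Δ2: s1:0→1
  Δ3: s7:1→0, s0:1→0
  Δ4: s7:0→1
  (4Δ to stable)
t=7 Δ0: s2=0 s7=1 s1=1 s5=0 s6=0 s3=1 clk=1 s0=0 s4=1
  Δ1: clk:1→0
  (1Δ to stable)
t=8 Δ0: s2=0 s7=1 s1=1 s5=0 s6=0 s3=1 clk=0 s0=0 s4=1
  Δ1: clk:0→1
  Δ2: s1:1→0
  Δ3: s7:1→0, s0:0→1
  Δ4: s7:0→1
  (4Δ to stable)
t=9 Δ0: s2=0 s7=1 s1=0 s5=0 s6=0 s3=1 clk=1 s0=1 s4=1
  Δ1: clk:1→0
  (1Δ to stable)
t=10 Δ0: s2=0 s7=1 s1=0 s5=0 s6=0 s3=1 clk=0 s0=1 s4=1
  Δ1: clk:0→1
  Δ2: s1:0→1
  Δ3: s7:1→0, s0:1→0
  Δ4: s7:0→1
  (4Δ to stable)

0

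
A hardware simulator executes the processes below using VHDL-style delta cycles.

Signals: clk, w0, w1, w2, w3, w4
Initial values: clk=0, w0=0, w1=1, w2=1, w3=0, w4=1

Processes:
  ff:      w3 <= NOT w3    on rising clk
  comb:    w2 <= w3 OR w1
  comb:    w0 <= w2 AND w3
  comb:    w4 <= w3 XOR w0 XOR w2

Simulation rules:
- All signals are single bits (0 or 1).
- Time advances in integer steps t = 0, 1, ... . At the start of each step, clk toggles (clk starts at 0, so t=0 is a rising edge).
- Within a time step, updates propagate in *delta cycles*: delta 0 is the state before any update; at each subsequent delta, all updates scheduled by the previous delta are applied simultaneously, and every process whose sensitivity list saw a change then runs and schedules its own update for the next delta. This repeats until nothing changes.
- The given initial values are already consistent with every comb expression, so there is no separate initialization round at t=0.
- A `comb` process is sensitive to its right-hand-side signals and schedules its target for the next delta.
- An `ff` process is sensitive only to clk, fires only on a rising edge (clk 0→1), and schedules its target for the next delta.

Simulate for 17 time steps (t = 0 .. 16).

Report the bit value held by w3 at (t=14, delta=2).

0

[bits: w1,clk,w2,w3,w4,w0]
t=0: Δ0=101010 Δ1=111010 Δ2=111110 Δ3=111101 Δ4=111111 | 4Δ
t=1: Δ0=111111 Δ1=101111 | 1Δ
t=2: Δ0=101111 Δ1=111111 Δ2=111011 Δ3=111000 Δ4=111010 | 4Δ
t=3: Δ0=111010 Δ1=101010 | 1Δ
t=4: Δ0=101010 Δ1=111010 Δ2=111110 Δ3=111101 Δ4=111111 | 4Δ
t=5: Δ0=111111 Δ1=101111 | 1Δ
t=6: Δ0=101111 Δ1=111111 Δ2=111011 Δ3=111000 Δ4=111010 | 4Δ
t=7: Δ0=111010 Δ1=101010 | 1Δ
t=8: Δ0=101010 Δ1=111010 Δ2=111110 Δ3=111101 Δ4=111111 | 4Δ
t=9: Δ0=111111 Δ1=101111 | 1Δ
t=10: Δ0=101111 Δ1=111111 Δ2=111011 Δ3=111000 Δ4=111010 | 4Δ
t=11: Δ0=111010 Δ1=101010 | 1Δ
t=12: Δ0=101010 Δ1=111010 Δ2=111110 Δ3=111101 Δ4=111111 | 4Δ
t=13: Δ0=111111 Δ1=101111 | 1Δ
t=14: Δ0=101111 Δ1=111111 Δ2=111011 Δ3=111000 Δ4=111010 | 4Δ
t=15: Δ0=111010 Δ1=101010 | 1Δ
t=16: Δ0=101010 Δ1=111010 Δ2=111110 Δ3=111101 Δ4=111111 | 4Δ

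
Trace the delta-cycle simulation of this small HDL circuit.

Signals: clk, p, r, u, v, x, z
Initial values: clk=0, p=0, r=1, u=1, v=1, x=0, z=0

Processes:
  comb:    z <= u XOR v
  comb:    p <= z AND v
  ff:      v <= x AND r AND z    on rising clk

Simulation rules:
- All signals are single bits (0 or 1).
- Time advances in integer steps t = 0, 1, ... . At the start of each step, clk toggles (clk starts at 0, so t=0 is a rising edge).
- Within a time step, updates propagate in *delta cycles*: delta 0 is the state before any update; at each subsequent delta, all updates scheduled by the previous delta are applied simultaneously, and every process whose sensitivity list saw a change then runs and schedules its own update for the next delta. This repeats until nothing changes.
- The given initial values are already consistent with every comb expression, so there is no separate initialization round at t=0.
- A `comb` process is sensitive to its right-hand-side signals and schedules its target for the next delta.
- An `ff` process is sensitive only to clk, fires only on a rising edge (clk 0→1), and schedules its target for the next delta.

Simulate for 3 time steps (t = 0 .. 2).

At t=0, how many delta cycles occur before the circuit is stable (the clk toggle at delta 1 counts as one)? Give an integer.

3

t=0 Δ0: v=1 z=0 u=1 r=1 clk=0 x=0 p=0
  Δ1: clk:0→1
  Δ2: v:1→0
  Δ3: z:0→1
  (3Δ to stable)
t=1 Δ0: v=0 z=1 u=1 r=1 clk=1 x=0 p=0
  Δ1: clk:1→0
  (1Δ to stable)
t=2 Δ0: v=0 z=1 u=1 r=1 clk=0 x=0 p=0
  Δ1: clk:0→1
  (1Δ to stable)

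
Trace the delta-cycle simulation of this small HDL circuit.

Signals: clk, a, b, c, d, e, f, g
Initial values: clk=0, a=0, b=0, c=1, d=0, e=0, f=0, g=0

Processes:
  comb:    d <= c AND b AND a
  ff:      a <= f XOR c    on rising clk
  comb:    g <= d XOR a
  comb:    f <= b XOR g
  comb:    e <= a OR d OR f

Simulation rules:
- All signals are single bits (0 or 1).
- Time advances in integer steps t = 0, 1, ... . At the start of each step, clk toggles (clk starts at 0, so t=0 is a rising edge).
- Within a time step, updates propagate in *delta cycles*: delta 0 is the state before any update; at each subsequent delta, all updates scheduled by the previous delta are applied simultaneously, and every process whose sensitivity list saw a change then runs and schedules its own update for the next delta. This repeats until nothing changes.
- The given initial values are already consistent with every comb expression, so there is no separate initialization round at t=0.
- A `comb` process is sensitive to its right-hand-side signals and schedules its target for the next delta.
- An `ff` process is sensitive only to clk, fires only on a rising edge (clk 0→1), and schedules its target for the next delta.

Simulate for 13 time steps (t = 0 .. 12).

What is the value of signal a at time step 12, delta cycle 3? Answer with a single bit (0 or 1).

1

t0.Δ0 clk=0 a=0 b=0 g=0 e=0 c=1 d=0 f=0
t0.Δ1 clk=1 a=0 b=0 g=0 e=0 c=1 d=0 f=0
t0.Δ2 clk=1 a=1 b=0 g=0 e=0 c=1 d=0 f=0
t0.Δ3 clk=1 a=1 b=0 g=1 e=1 c=1 d=0 f=0
t0.Δ4 clk=1 a=1 b=0 g=1 e=1 c=1 d=0 f=1
t1.Δ0 clk=1 a=1 b=0 g=1 e=1 c=1 d=0 f=1
t1.Δ1 clk=0 a=1 b=0 g=1 e=1 c=1 d=0 f=1
t2.Δ0 clk=0 a=1 b=0 g=1 e=1 c=1 d=0 f=1
t2.Δ1 clk=1 a=1 b=0 g=1 e=1 c=1 d=0 f=1
t2.Δ2 clk=1 a=0 b=0 g=1 e=1 c=1 d=0 f=1
t2.Δ3 clk=1 a=0 b=0 g=0 e=1 c=1 d=0 f=1
t2.Δ4 clk=1 a=0 b=0 g=0 e=1 c=1 d=0 f=0
t2.Δ5 clk=1 a=0 b=0 g=0 e=0 c=1 d=0 f=0
t3.Δ0 clk=1 a=0 b=0 g=0 e=0 c=1 d=0 f=0
t3.Δ1 clk=0 a=0 b=0 g=0 e=0 c=1 d=0 f=0
t4.Δ0 clk=0 a=0 b=0 g=0 e=0 c=1 d=0 f=0
t4.Δ1 clk=1 a=0 b=0 g=0 e=0 c=1 d=0 f=0
t4.Δ2 clk=1 a=1 b=0 g=0 e=0 c=1 d=0 f=0
t4.Δ3 clk=1 a=1 b=0 g=1 e=1 c=1 d=0 f=0
t4.Δ4 clk=1 a=1 b=0 g=1 e=1 c=1 d=0 f=1
t5.Δ0 clk=1 a=1 b=0 g=1 e=1 c=1 d=0 f=1
t5.Δ1 clk=0 a=1 b=0 g=1 e=1 c=1 d=0 f=1
t6.Δ0 clk=0 a=1 b=0 g=1 e=1 c=1 d=0 f=1
t6.Δ1 clk=1 a=1 b=0 g=1 e=1 c=1 d=0 f=1
t6.Δ2 clk=1 a=0 b=0 g=1 e=1 c=1 d=0 f=1
t6.Δ3 clk=1 a=0 b=0 g=0 e=1 c=1 d=0 f=1
t6.Δ4 clk=1 a=0 b=0 g=0 e=1 c=1 d=0 f=0
t6.Δ5 clk=1 a=0 b=0 g=0 e=0 c=1 d=0 f=0
t7.Δ0 clk=1 a=0 b=0 g=0 e=0 c=1 d=0 f=0
t7.Δ1 clk=0 a=0 b=0 g=0 e=0 c=1 d=0 f=0
t8.Δ0 clk=0 a=0 b=0 g=0 e=0 c=1 d=0 f=0
t8.Δ1 clk=1 a=0 b=0 g=0 e=0 c=1 d=0 f=0
t8.Δ2 clk=1 a=1 b=0 g=0 e=0 c=1 d=0 f=0
t8.Δ3 clk=1 a=1 b=0 g=1 e=1 c=1 d=0 f=0
t8.Δ4 clk=1 a=1 b=0 g=1 e=1 c=1 d=0 f=1
t9.Δ0 clk=1 a=1 b=0 g=1 e=1 c=1 d=0 f=1
t9.Δ1 clk=0 a=1 b=0 g=1 e=1 c=1 d=0 f=1
t10.Δ0 clk=0 a=1 b=0 g=1 e=1 c=1 d=0 f=1
t10.Δ1 clk=1 a=1 b=0 g=1 e=1 c=1 d=0 f=1
t10.Δ2 clk=1 a=0 b=0 g=1 e=1 c=1 d=0 f=1
t10.Δ3 clk=1 a=0 b=0 g=0 e=1 c=1 d=0 f=1
t10.Δ4 clk=1 a=0 b=0 g=0 e=1 c=1 d=0 f=0
t10.Δ5 clk=1 a=0 b=0 g=0 e=0 c=1 d=0 f=0
t11.Δ0 clk=1 a=0 b=0 g=0 e=0 c=1 d=0 f=0
t11.Δ1 clk=0 a=0 b=0 g=0 e=0 c=1 d=0 f=0
t12.Δ0 clk=0 a=0 b=0 g=0 e=0 c=1 d=0 f=0
t12.Δ1 clk=1 a=0 b=0 g=0 e=0 c=1 d=0 f=0
t12.Δ2 clk=1 a=1 b=0 g=0 e=0 c=1 d=0 f=0
t12.Δ3 clk=1 a=1 b=0 g=1 e=1 c=1 d=0 f=0
t12.Δ4 clk=1 a=1 b=0 g=1 e=1 c=1 d=0 f=1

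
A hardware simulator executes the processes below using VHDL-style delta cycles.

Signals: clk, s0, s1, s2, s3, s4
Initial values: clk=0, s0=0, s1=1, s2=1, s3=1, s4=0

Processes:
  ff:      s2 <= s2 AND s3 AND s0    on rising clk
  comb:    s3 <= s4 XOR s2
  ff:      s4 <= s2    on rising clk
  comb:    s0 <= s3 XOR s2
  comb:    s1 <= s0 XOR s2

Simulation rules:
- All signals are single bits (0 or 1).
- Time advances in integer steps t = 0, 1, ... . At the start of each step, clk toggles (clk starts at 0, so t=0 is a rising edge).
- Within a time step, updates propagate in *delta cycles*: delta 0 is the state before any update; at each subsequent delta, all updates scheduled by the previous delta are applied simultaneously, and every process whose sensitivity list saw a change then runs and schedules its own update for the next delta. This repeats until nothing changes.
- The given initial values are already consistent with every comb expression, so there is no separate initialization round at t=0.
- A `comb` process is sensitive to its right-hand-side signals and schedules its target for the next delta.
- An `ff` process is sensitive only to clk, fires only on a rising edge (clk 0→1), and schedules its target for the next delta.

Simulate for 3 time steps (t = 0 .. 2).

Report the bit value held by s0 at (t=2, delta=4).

0

[bits: s0,s3,s4,s2,clk,s1]
t=0: Δ0=010101 Δ1=010111 Δ2=011011 Δ3=111010 Δ4=111011 | 4Δ
t=1: Δ0=111011 Δ1=111001 | 1Δ
t=2: Δ0=111001 Δ1=111011 Δ2=110011 Δ3=100011 Δ4=000011 Δ5=000010 | 5Δ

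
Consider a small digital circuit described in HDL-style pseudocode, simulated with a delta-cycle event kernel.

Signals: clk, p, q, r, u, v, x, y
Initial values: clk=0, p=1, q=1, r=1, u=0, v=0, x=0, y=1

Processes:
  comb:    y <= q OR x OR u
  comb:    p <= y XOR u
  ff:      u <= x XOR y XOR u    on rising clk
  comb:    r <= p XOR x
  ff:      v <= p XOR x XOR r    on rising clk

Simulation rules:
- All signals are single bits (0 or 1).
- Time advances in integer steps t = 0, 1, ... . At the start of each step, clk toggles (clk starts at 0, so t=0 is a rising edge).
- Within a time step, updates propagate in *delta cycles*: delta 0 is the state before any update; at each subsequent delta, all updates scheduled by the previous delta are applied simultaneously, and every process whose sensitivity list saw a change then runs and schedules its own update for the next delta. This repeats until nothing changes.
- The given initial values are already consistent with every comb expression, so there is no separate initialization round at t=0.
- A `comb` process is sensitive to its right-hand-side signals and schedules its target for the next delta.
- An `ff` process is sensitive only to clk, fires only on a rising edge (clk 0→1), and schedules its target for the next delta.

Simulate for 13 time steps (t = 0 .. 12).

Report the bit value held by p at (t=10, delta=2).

t0.Δ0 p=1 q=1 u=0 r=1 y=1 v=0 x=0 clk=0
t0.Δ1 p=1 q=1 u=0 r=1 y=1 v=0 x=0 clk=1
t0.Δ2 p=1 q=1 u=1 r=1 y=1 v=0 x=0 clk=1
t0.Δ3 p=0 q=1 u=1 r=1 y=1 v=0 x=0 clk=1
t0.Δ4 p=0 q=1 u=1 r=0 y=1 v=0 x=0 clk=1
t1.Δ0 p=0 q=1 u=1 r=0 y=1 v=0 x=0 clk=1
t1.Δ1 p=0 q=1 u=1 r=0 y=1 v=0 x=0 clk=0
t2.Δ0 p=0 q=1 u=1 r=0 y=1 v=0 x=0 clk=0
t2.Δ1 p=0 q=1 u=1 r=0 y=1 v=0 x=0 clk=1
t2.Δ2 p=0 q=1 u=0 r=0 y=1 v=0 x=0 clk=1
t2.Δ3 p=1 q=1 u=0 r=0 y=1 v=0 x=0 clk=1
t2.Δ4 p=1 q=1 u=0 r=1 y=1 v=0 x=0 clk=1
t3.Δ0 p=1 q=1 u=0 r=1 y=1 v=0 x=0 clk=1
t3.Δ1 p=1 q=1 u=0 r=1 y=1 v=0 x=0 clk=0
t4.Δ0 p=1 q=1 u=0 r=1 y=1 v=0 x=0 clk=0
t4.Δ1 p=1 q=1 u=0 r=1 y=1 v=0 x=0 clk=1
t4.Δ2 p=1 q=1 u=1 r=1 y=1 v=0 x=0 clk=1
t4.Δ3 p=0 q=1 u=1 r=1 y=1 v=0 x=0 clk=1
t4.Δ4 p=0 q=1 u=1 r=0 y=1 v=0 x=0 clk=1
t5.Δ0 p=0 q=1 u=1 r=0 y=1 v=0 x=0 clk=1
t5.Δ1 p=0 q=1 u=1 r=0 y=1 v=0 x=0 clk=0
t6.Δ0 p=0 q=1 u=1 r=0 y=1 v=0 x=0 clk=0
t6.Δ1 p=0 q=1 u=1 r=0 y=1 v=0 x=0 clk=1
t6.Δ2 p=0 q=1 u=0 r=0 y=1 v=0 x=0 clk=1
t6.Δ3 p=1 q=1 u=0 r=0 y=1 v=0 x=0 clk=1
t6.Δ4 p=1 q=1 u=0 r=1 y=1 v=0 x=0 clk=1
t7.Δ0 p=1 q=1 u=0 r=1 y=1 v=0 x=0 clk=1
t7.Δ1 p=1 q=1 u=0 r=1 y=1 v=0 x=0 clk=0
t8.Δ0 p=1 q=1 u=0 r=1 y=1 v=0 x=0 clk=0
t8.Δ1 p=1 q=1 u=0 r=1 y=1 v=0 x=0 clk=1
t8.Δ2 p=1 q=1 u=1 r=1 y=1 v=0 x=0 clk=1
t8.Δ3 p=0 q=1 u=1 r=1 y=1 v=0 x=0 clk=1
t8.Δ4 p=0 q=1 u=1 r=0 y=1 v=0 x=0 clk=1
t9.Δ0 p=0 q=1 u=1 r=0 y=1 v=0 x=0 clk=1
t9.Δ1 p=0 q=1 u=1 r=0 y=1 v=0 x=0 clk=0
t10.Δ0 p=0 q=1 u=1 r=0 y=1 v=0 x=0 clk=0
t10.Δ1 p=0 q=1 u=1 r=0 y=1 v=0 x=0 clk=1
t10.Δ2 p=0 q=1 u=0 r=0 y=1 v=0 x=0 clk=1
t10.Δ3 p=1 q=1 u=0 r=0 y=1 v=0 x=0 clk=1
t10.Δ4 p=1 q=1 u=0 r=1 y=1 v=0 x=0 clk=1
t11.Δ0 p=1 q=1 u=0 r=1 y=1 v=0 x=0 clk=1
t11.Δ1 p=1 q=1 u=0 r=1 y=1 v=0 x=0 clk=0
t12.Δ0 p=1 q=1 u=0 r=1 y=1 v=0 x=0 clk=0
t12.Δ1 p=1 q=1 u=0 r=1 y=1 v=0 x=0 clk=1
t12.Δ2 p=1 q=1 u=1 r=1 y=1 v=0 x=0 clk=1
t12.Δ3 p=0 q=1 u=1 r=1 y=1 v=0 x=0 clk=1
t12.Δ4 p=0 q=1 u=1 r=0 y=1 v=0 x=0 clk=1

0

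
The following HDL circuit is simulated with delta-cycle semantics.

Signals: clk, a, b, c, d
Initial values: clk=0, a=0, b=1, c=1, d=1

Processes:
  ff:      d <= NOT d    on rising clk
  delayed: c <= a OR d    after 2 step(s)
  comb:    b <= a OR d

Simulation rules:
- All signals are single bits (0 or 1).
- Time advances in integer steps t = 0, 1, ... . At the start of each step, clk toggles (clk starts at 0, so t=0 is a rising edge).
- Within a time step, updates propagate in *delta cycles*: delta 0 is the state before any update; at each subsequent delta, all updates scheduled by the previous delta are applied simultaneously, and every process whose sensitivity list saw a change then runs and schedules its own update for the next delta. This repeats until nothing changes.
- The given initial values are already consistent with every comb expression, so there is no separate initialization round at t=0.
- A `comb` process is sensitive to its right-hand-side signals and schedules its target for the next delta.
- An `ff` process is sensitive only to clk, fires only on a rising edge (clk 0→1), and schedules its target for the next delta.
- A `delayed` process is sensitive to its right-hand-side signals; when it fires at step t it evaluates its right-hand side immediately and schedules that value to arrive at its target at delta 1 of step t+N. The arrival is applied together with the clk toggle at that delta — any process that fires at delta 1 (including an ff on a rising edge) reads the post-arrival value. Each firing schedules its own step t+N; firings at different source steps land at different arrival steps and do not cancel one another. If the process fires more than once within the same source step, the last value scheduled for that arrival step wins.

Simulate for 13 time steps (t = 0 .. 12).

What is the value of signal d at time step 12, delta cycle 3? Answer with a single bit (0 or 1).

0

t=0 Δ0: a=0 b=1 c=1 d=1 clk=0
  Δ1: clk:0→1
  Δ2: d:1→0
  Δ3: b:1→0
  (3Δ to stable)
t=1 Δ0: a=0 b=0 c=1 d=0 clk=1
  Δ1: clk:1→0
  (1Δ to stable)
t=2 Δ0: a=0 b=0 c=1 d=0 clk=0
  Δ1: c:1→0, clk:0→1
  Δ2: d:0→1
  Δ3: b:0→1
  (3Δ to stable)
t=3 Δ0: a=0 b=1 c=0 d=1 clk=1
  Δ1: clk:1→0
  (1Δ to stable)
t=4 Δ0: a=0 b=1 c=0 d=1 clk=0
  Δ1: c:0→1, clk:0→1
  Δ2: d:1→0
  Δ3: b:1→0
  (3Δ to stable)
t=5 Δ0: a=0 b=0 c=1 d=0 clk=1
  Δ1: clk:1→0
  (1Δ to stable)
t=6 Δ0: a=0 b=0 c=1 d=0 clk=0
  Δ1: c:1→0, clk:0→1
  Δ2: d:0→1
  Δ3: b:0→1
  (3Δ to stable)
t=7 Δ0: a=0 b=1 c=0 d=1 clk=1
  Δ1: clk:1→0
  (1Δ to stable)
t=8 Δ0: a=0 b=1 c=0 d=1 clk=0
  Δ1: c:0→1, clk:0→1
  Δ2: d:1→0
  Δ3: b:1→0
  (3Δ to stable)
t=9 Δ0: a=0 b=0 c=1 d=0 clk=1
  Δ1: clk:1→0
  (1Δ to stable)
t=10 Δ0: a=0 b=0 c=1 d=0 clk=0
  Δ1: c:1→0, clk:0→1
  Δ2: d:0→1
  Δ3: b:0→1
  (3Δ to stable)
t=11 Δ0: a=0 b=1 c=0 d=1 clk=1
  Δ1: clk:1→0
  (1Δ to stable)
t=12 Δ0: a=0 b=1 c=0 d=1 clk=0
  Δ1: c:0→1, clk:0→1
  Δ2: d:1→0
  Δ3: b:1→0
  (3Δ to stable)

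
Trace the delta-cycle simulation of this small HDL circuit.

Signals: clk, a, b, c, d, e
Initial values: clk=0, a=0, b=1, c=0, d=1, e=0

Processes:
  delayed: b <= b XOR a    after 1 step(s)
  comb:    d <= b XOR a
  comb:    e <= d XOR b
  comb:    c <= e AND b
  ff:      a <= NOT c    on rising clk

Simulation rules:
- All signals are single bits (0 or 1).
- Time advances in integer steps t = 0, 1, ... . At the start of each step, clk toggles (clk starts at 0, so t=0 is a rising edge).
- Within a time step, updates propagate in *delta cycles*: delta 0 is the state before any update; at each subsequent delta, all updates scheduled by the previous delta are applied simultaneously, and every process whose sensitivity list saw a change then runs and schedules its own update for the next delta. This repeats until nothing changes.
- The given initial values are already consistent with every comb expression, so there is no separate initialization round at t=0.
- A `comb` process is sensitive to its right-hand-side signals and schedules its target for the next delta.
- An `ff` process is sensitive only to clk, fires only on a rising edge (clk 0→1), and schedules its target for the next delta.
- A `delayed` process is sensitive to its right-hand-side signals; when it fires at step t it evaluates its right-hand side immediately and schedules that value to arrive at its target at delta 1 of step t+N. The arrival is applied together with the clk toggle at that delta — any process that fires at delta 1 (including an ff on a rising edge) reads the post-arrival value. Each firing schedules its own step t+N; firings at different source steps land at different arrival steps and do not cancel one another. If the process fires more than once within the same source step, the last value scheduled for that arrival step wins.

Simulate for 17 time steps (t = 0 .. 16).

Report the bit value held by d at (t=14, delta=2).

0

[bits: d,c,clk,b,e,a]
t=0: Δ0=100100 Δ1=101100 Δ2=101101 Δ3=001101 Δ4=001111 Δ5=011111 | 5Δ
t=1: Δ0=011111 Δ1=010011 Δ2=100001 Δ3=100011 | 3Δ
t=2: Δ0=100011 Δ1=101111 Δ2=011101 Δ3=001111 Δ4=011111 | 4Δ
t=3: Δ0=011111 Δ1=010011 Δ2=100001 Δ3=100011 | 3Δ
t=4: Δ0=100011 Δ1=101111 Δ2=011101 Δ3=001111 Δ4=011111 | 4Δ
t=5: Δ0=011111 Δ1=010011 Δ2=100001 Δ3=100011 | 3Δ
t=6: Δ0=100011 Δ1=101111 Δ2=011101 Δ3=001111 Δ4=011111 | 4Δ
t=7: Δ0=011111 Δ1=010011 Δ2=100001 Δ3=100011 | 3Δ
t=8: Δ0=100011 Δ1=101111 Δ2=011101 Δ3=001111 Δ4=011111 | 4Δ
t=9: Δ0=011111 Δ1=010011 Δ2=100001 Δ3=100011 | 3Δ
t=10: Δ0=100011 Δ1=101111 Δ2=011101 Δ3=001111 Δ4=011111 | 4Δ
t=11: Δ0=011111 Δ1=010011 Δ2=100001 Δ3=100011 | 3Δ
t=12: Δ0=100011 Δ1=101111 Δ2=011101 Δ3=001111 Δ4=011111 | 4Δ
t=13: Δ0=011111 Δ1=010011 Δ2=100001 Δ3=100011 | 3Δ
t=14: Δ0=100011 Δ1=101111 Δ2=011101 Δ3=001111 Δ4=011111 | 4Δ
t=15: Δ0=011111 Δ1=010011 Δ2=100001 Δ3=100011 | 3Δ
t=16: Δ0=100011 Δ1=101111 Δ2=011101 Δ3=001111 Δ4=011111 | 4Δ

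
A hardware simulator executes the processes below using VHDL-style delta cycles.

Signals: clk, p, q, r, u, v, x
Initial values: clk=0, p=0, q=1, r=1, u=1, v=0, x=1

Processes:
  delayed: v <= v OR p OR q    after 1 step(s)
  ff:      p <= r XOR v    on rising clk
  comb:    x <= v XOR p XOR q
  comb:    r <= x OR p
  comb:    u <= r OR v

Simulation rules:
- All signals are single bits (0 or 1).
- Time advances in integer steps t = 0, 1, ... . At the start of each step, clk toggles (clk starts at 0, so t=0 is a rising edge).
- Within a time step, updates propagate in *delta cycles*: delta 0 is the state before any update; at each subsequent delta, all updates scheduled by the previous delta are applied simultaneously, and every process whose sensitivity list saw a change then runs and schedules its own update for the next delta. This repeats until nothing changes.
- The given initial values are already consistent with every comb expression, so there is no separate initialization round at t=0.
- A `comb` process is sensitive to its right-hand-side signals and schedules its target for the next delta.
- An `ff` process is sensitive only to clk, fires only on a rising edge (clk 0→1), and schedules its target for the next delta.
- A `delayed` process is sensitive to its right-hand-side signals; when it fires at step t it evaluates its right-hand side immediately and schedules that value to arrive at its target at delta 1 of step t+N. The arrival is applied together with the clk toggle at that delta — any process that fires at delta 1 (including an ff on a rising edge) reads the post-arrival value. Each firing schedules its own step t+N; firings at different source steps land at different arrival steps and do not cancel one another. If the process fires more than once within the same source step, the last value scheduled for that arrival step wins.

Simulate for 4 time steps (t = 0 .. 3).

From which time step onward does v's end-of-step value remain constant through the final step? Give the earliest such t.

1

[bits: x,q,p,v,r,clk,u]
t=0: Δ0=1100101 Δ1=1100111 Δ2=1110111 Δ3=0110111 | 3Δ
t=1: Δ0=0110111 Δ1=0111101 Δ2=1111101 | 2Δ
t=2: Δ0=1111101 Δ1=1111111 Δ2=1101111 Δ3=0101111 Δ4=0101011 | 4Δ
t=3: Δ0=0101011 Δ1=0101001 | 1Δ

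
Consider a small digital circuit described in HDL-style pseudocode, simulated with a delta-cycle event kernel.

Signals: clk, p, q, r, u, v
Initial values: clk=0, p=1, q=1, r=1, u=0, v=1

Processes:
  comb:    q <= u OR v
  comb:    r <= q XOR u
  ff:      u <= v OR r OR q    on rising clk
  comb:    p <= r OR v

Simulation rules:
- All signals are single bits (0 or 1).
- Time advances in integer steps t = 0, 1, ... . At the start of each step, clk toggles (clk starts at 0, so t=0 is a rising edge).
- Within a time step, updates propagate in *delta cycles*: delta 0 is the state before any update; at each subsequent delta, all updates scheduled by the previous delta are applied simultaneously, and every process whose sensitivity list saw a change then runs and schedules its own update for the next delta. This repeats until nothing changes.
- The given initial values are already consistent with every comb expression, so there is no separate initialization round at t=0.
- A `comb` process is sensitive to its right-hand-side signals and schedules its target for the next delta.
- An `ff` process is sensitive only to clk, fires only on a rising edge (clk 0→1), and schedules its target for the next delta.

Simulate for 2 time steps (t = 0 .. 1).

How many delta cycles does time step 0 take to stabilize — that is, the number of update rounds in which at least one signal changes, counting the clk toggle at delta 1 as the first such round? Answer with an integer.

t=0 Δ0: v=1 r=1 q=1 p=1 clk=0 u=0
  Δ1: clk:0→1
  Δ2: u:0→1
  Δ3: r:1→0
  (3Δ to stable)
t=1 Δ0: v=1 r=0 q=1 p=1 clk=1 u=1
  Δ1: clk:1→0
  (1Δ to stable)

3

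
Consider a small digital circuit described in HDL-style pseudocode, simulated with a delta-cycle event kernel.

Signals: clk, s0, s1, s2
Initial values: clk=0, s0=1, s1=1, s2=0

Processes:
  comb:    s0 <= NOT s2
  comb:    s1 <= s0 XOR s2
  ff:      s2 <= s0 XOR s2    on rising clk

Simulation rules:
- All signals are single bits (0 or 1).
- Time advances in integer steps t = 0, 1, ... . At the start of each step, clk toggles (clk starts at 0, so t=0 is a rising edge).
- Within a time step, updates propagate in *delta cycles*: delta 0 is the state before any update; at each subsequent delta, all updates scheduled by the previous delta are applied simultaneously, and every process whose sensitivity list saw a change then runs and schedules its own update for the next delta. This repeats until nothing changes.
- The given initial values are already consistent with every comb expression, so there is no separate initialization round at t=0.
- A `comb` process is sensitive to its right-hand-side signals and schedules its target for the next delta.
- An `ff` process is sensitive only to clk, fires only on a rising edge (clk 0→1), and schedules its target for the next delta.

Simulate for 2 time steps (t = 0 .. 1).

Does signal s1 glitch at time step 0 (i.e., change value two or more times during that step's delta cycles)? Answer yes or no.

yes

t0.Δ0 s2=0 clk=0 s0=1 s1=1
t0.Δ1 s2=0 clk=1 s0=1 s1=1
t0.Δ2 s2=1 clk=1 s0=1 s1=1
t0.Δ3 s2=1 clk=1 s0=0 s1=0
t0.Δ4 s2=1 clk=1 s0=0 s1=1
t1.Δ0 s2=1 clk=1 s0=0 s1=1
t1.Δ1 s2=1 clk=0 s0=0 s1=1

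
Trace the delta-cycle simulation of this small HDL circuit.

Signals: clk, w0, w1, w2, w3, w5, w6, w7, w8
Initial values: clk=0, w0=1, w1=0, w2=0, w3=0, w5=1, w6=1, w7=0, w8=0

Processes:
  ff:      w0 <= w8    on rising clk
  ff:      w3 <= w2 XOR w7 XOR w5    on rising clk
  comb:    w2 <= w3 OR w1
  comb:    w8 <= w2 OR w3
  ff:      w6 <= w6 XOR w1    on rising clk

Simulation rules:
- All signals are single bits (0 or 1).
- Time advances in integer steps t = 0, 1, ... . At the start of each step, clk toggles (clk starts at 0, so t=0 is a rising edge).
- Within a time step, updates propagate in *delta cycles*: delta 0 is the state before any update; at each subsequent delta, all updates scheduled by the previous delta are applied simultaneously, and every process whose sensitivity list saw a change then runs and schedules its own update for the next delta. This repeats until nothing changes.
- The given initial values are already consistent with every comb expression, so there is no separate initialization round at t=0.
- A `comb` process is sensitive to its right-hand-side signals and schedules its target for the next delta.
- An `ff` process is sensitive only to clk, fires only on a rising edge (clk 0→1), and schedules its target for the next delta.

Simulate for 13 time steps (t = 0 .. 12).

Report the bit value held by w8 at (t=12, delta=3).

[bits: w0,w1,w5,w7,w3,clk,w6,w2,w8]
t=0: Δ0=101000100 Δ1=101001100 Δ2=001011100 Δ3=001011111 | 3Δ
t=1: Δ0=001011111 Δ1=001010111 | 1Δ
t=2: Δ0=001010111 Δ1=001011111 Δ2=101001111 Δ3=101001101 Δ4=101001100 | 4Δ
t=3: Δ0=101001100 Δ1=101000100 | 1Δ
t=4: Δ0=101000100 Δ1=101001100 Δ2=001011100 Δ3=001011111 | 3Δ
t=5: Δ0=001011111 Δ1=001010111 | 1Δ
t=6: Δ0=001010111 Δ1=001011111 Δ2=101001111 Δ3=101001101 Δ4=101001100 | 4Δ
t=7: Δ0=101001100 Δ1=101000100 | 1Δ
t=8: Δ0=101000100 Δ1=101001100 Δ2=001011100 Δ3=001011111 | 3Δ
t=9: Δ0=001011111 Δ1=001010111 | 1Δ
t=10: Δ0=001010111 Δ1=001011111 Δ2=101001111 Δ3=101001101 Δ4=101001100 | 4Δ
t=11: Δ0=101001100 Δ1=101000100 | 1Δ
t=12: Δ0=101000100 Δ1=101001100 Δ2=001011100 Δ3=001011111 | 3Δ

1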